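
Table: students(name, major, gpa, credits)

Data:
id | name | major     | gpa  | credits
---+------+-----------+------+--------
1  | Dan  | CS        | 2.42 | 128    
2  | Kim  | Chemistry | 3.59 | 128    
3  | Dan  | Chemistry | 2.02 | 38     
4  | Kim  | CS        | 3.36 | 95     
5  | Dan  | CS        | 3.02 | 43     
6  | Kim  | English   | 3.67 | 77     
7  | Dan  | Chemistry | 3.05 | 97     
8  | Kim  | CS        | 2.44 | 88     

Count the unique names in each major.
SELECT major, COUNT(DISTINCT name)
FROM students
GROUP BY major

Result:
  CS: 2 distinct
  Chemistry: 2 distinct
  English: 1 distinct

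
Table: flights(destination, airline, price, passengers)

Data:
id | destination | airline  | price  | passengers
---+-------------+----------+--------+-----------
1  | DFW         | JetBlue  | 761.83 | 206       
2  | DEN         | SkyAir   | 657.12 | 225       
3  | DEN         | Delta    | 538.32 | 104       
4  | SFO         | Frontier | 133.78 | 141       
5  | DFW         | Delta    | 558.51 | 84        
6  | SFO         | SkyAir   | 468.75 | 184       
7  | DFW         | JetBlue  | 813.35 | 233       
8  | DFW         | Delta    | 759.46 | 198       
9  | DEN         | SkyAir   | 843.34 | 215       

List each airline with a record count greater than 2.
SELECT airline, COUNT(*) as cnt
FROM flights
GROUP BY airline
HAVING COUNT(*) > 2

Result:
  Delta: 3
  SkyAir: 3

Note: HAVING filters groups after aggregation, WHERE filters rows before.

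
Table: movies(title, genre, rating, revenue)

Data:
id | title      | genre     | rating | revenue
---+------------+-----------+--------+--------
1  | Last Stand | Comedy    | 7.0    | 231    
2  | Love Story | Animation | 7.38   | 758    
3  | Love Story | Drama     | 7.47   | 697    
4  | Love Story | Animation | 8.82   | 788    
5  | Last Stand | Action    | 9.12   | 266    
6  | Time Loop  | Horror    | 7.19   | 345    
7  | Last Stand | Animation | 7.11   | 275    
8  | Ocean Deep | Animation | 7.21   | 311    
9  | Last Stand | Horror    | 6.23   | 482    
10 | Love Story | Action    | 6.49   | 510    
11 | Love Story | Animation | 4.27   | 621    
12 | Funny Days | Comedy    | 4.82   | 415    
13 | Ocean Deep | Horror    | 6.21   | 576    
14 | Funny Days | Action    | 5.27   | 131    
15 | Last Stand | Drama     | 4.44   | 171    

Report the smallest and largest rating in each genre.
SELECT genre, MIN(rating), MAX(rating)
FROM movies
GROUP BY genre

Result:
  Action: min=5.27, max=9.12
  Animation: min=4.27, max=8.82
  Comedy: min=4.82, max=7.00
  Drama: min=4.44, max=7.47
  Horror: min=6.21, max=7.19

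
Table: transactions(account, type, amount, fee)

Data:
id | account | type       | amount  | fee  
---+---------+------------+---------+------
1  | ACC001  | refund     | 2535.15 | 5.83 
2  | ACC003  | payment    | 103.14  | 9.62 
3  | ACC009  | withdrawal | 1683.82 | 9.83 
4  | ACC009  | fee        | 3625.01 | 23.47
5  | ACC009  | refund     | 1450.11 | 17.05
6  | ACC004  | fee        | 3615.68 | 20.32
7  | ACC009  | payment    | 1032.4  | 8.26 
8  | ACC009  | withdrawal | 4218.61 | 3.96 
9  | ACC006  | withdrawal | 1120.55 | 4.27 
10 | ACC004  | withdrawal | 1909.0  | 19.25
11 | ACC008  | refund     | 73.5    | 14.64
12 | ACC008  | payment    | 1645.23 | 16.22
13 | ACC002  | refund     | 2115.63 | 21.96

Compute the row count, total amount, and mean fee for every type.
SELECT type,
       COUNT(*) as cnt,
       SUM(amount) as total_amount,
       AVG(fee) as avg_fee
FROM transactions
GROUP BY type

Result:
  fee: 2 records, 7240.69 total amount, 21.90 avg fee
  payment: 3 records, 2780.77 total amount, 11.37 avg fee
  refund: 4 records, 6174.39 total amount, 14.87 avg fee
  withdrawal: 4 records, 8931.98 total amount, 9.33 avg fee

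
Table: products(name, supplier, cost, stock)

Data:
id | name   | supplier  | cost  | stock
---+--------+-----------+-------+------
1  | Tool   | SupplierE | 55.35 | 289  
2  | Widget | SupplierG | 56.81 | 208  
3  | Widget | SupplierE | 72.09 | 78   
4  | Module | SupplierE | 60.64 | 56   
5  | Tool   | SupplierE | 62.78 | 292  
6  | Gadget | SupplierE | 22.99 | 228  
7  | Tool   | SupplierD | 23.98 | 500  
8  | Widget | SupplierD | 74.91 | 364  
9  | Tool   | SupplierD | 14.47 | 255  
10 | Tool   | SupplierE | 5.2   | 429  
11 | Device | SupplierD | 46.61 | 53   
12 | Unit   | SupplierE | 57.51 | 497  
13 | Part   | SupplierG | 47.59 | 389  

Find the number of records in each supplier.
SELECT supplier, COUNT(*) as count
FROM products
GROUP BY supplier

Result:
  SupplierD: 4
  SupplierE: 7
  SupplierG: 2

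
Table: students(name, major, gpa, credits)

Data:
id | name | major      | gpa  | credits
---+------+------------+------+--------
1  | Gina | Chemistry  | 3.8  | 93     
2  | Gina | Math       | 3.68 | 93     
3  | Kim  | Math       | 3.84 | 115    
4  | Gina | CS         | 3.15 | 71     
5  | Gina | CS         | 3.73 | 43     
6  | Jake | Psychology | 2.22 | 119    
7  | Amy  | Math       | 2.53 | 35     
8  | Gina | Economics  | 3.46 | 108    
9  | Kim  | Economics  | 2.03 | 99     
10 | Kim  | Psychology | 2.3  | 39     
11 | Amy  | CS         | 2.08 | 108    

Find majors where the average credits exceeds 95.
SELECT major, AVG(credits)
FROM students
GROUP BY major
HAVING AVG(credits) > 95

Result:
  Economics: avg=103.50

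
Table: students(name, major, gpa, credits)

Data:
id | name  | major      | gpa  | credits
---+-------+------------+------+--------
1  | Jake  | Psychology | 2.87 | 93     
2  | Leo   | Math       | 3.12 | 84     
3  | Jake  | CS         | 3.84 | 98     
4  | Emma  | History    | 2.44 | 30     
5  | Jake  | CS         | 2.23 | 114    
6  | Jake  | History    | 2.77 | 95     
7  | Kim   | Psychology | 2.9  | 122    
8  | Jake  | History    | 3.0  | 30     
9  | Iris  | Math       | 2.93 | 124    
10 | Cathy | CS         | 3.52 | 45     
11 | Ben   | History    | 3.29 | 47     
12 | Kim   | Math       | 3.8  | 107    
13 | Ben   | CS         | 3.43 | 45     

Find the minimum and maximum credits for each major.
SELECT major, MIN(credits), MAX(credits)
FROM students
GROUP BY major

Result:
  CS: min=45, max=114
  History: min=30, max=95
  Math: min=84, max=124
  Psychology: min=93, max=122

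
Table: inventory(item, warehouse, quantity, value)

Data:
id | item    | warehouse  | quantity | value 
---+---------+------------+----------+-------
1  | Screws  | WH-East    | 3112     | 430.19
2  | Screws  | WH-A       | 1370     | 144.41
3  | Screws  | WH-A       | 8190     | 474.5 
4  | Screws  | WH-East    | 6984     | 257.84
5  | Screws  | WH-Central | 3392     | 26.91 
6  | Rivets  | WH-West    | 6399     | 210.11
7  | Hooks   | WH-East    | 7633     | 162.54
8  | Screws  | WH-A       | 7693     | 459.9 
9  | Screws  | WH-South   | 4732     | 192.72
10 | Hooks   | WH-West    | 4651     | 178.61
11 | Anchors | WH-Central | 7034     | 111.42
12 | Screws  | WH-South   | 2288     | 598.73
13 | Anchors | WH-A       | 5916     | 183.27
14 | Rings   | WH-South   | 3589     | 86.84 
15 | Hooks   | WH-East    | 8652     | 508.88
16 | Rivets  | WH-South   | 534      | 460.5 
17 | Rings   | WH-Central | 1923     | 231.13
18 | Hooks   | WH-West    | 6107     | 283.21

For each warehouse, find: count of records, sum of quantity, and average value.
SELECT warehouse,
       COUNT(*) as cnt,
       SUM(quantity) as total_quantity,
       AVG(value) as avg_value
FROM inventory
GROUP BY warehouse

Result:
  WH-A: 4 records, 23169 total quantity, 315.52 avg value
  WH-Central: 3 records, 12349 total quantity, 123.15 avg value
  WH-East: 4 records, 26381 total quantity, 339.86 avg value
  WH-South: 4 records, 11143 total quantity, 334.70 avg value
  WH-West: 3 records, 17157 total quantity, 223.98 avg value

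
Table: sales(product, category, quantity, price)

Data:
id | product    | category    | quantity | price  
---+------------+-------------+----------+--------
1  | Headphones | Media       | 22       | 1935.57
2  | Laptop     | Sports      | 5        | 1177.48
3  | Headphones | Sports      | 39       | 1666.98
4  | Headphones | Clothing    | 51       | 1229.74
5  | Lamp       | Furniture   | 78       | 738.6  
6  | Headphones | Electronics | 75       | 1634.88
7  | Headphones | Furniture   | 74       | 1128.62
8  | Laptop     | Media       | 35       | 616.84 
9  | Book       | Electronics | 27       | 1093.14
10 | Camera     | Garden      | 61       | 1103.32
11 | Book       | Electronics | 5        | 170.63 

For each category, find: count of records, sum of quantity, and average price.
SELECT category,
       COUNT(*) as cnt,
       SUM(quantity) as total_quantity,
       AVG(price) as avg_price
FROM sales
GROUP BY category

Result:
  Clothing: 1 records, 51 total quantity, 1229.74 avg price
  Electronics: 3 records, 107 total quantity, 966.22 avg price
  Furniture: 2 records, 152 total quantity, 933.61 avg price
  Garden: 1 records, 61 total quantity, 1103.32 avg price
  Media: 2 records, 57 total quantity, 1276.21 avg price
  Sports: 2 records, 44 total quantity, 1422.23 avg price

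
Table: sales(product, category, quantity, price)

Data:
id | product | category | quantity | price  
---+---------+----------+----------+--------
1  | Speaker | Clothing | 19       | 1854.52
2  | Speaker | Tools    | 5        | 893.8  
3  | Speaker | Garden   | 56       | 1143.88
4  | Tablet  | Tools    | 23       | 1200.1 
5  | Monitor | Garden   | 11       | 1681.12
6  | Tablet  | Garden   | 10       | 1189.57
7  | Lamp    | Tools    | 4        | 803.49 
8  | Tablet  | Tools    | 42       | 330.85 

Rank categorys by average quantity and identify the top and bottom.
SELECT category, AVG(quantity)
FROM sales
GROUP BY category
ORDER BY AVG(quantity)

All groups:
  Tools: 18.50
  Clothing: 19.00
  Garden: 25.67

Highest: Garden (25.67)
Lowest: Tools (18.50)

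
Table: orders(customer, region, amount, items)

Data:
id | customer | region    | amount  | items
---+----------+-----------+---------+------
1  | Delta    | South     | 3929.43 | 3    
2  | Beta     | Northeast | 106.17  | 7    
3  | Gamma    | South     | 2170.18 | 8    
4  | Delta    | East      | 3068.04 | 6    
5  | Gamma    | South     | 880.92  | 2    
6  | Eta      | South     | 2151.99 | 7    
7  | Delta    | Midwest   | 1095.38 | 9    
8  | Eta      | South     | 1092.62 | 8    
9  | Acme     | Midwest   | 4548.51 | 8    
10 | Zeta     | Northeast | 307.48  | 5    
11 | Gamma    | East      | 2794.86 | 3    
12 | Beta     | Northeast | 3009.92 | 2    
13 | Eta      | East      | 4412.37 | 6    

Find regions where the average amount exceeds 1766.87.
SELECT region, AVG(amount)
FROM orders
GROUP BY region
HAVING AVG(amount) > 1766.87

Result:
  East: avg=3425.09
  Midwest: avg=2821.95
  South: avg=2045.03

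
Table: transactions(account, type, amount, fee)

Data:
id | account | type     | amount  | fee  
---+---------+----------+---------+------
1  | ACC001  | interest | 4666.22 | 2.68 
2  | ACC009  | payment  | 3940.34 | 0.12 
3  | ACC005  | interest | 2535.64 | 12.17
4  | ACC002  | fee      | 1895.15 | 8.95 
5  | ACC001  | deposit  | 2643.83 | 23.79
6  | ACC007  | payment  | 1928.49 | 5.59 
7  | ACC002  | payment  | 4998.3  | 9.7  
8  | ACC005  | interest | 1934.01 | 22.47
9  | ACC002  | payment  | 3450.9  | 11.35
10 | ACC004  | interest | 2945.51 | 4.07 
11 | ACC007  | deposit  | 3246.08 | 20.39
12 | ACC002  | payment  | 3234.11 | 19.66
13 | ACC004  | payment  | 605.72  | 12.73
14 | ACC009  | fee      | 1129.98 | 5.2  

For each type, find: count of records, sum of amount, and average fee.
SELECT type,
       COUNT(*) as cnt,
       SUM(amount) as total_amount,
       AVG(fee) as avg_fee
FROM transactions
GROUP BY type

Result:
  deposit: 2 records, 5889.91 total amount, 22.09 avg fee
  fee: 2 records, 3025.13 total amount, 7.08 avg fee
  interest: 4 records, 12081.38 total amount, 10.35 avg fee
  payment: 6 records, 18157.86 total amount, 9.86 avg fee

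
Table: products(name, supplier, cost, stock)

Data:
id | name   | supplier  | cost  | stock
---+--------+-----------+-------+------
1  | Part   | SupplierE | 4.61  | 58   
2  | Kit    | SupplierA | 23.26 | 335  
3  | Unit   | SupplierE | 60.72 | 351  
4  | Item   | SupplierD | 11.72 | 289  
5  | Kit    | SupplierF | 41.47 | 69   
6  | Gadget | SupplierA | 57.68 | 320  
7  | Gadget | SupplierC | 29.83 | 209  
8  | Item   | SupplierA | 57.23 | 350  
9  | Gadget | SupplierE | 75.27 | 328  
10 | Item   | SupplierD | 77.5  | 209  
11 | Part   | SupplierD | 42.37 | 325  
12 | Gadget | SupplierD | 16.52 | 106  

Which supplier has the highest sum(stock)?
SELECT supplier, SUM(stock) as val
FROM products
GROUP BY supplier
ORDER BY val DESC
LIMIT 1

Result: SupplierA with sum(stock) = 1005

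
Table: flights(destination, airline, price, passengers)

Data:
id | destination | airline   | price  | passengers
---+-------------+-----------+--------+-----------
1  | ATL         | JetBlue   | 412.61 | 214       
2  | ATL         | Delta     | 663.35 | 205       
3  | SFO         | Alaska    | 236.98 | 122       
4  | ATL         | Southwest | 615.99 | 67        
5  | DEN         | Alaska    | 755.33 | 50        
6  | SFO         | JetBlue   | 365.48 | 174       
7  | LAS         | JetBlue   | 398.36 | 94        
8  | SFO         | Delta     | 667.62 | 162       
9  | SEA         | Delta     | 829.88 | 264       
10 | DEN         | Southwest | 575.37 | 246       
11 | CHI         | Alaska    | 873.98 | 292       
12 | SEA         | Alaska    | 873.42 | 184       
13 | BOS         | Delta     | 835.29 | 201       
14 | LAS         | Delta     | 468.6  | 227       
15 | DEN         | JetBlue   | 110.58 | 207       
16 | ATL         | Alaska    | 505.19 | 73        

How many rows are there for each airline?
SELECT airline, COUNT(*) as count
FROM flights
GROUP BY airline

Result:
  Alaska: 5
  Delta: 5
  JetBlue: 4
  Southwest: 2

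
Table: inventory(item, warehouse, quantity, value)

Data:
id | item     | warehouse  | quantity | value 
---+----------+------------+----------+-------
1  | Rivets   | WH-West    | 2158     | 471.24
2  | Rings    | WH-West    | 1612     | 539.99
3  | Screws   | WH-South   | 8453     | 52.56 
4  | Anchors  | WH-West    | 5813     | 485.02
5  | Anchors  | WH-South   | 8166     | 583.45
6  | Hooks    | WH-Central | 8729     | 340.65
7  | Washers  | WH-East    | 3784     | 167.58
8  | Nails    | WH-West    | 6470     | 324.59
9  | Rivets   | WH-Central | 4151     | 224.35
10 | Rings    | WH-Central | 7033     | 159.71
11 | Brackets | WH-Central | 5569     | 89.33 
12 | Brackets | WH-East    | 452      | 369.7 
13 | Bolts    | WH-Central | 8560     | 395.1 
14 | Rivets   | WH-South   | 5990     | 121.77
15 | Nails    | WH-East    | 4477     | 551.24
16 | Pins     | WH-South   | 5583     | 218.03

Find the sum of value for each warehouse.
SELECT warehouse, SUM(value) as result
FROM inventory
GROUP BY warehouse

Result:
  WH-Central: 1209.14
  WH-East: 1088.52
  WH-South: 975.81
  WH-West: 1820.84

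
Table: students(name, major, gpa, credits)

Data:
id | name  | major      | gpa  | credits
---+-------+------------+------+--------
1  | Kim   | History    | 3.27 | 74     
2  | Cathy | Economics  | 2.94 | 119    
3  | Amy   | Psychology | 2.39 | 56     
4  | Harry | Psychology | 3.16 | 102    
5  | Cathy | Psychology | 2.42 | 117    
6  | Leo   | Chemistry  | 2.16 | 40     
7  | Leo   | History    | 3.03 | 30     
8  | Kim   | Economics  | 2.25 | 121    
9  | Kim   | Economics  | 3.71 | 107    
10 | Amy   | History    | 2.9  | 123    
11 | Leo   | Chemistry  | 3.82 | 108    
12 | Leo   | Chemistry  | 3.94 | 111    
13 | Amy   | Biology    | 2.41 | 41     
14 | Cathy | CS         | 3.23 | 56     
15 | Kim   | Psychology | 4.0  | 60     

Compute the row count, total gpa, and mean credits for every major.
SELECT major,
       COUNT(*) as cnt,
       SUM(gpa) as total_gpa,
       AVG(credits) as avg_credits
FROM students
GROUP BY major

Result:
  Biology: 1 records, 2.41 total gpa, 41.00 avg credits
  CS: 1 records, 3.23 total gpa, 56.00 avg credits
  Chemistry: 3 records, 9.92 total gpa, 86.33 avg credits
  Economics: 3 records, 8.90 total gpa, 115.67 avg credits
  History: 3 records, 9.20 total gpa, 75.67 avg credits
  Psychology: 4 records, 11.97 total gpa, 83.75 avg credits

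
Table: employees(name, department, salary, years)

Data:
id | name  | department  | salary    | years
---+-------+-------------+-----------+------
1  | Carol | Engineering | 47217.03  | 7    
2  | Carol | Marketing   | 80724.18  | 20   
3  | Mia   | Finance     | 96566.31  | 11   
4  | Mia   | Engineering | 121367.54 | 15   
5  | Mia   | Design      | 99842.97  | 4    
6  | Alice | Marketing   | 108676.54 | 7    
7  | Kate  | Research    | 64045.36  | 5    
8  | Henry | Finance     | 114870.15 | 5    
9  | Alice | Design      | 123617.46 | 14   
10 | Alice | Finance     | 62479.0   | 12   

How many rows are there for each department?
SELECT department, COUNT(*) as count
FROM employees
GROUP BY department

Result:
  Design: 2
  Engineering: 2
  Finance: 3
  Marketing: 2
  Research: 1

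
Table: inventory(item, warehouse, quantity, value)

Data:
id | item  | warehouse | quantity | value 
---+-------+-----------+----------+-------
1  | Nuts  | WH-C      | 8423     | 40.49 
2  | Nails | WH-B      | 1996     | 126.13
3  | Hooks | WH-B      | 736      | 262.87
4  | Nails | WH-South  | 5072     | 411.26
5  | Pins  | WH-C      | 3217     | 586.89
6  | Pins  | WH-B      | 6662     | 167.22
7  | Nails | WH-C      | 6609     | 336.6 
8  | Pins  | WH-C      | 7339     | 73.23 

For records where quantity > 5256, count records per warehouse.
SELECT warehouse, COUNT(*)
FROM inventory
WHERE quantity > 5256
GROUP BY warehouse

Note: WHERE filters rows before grouping.

Result:
  WH-B: 1
  WH-C: 3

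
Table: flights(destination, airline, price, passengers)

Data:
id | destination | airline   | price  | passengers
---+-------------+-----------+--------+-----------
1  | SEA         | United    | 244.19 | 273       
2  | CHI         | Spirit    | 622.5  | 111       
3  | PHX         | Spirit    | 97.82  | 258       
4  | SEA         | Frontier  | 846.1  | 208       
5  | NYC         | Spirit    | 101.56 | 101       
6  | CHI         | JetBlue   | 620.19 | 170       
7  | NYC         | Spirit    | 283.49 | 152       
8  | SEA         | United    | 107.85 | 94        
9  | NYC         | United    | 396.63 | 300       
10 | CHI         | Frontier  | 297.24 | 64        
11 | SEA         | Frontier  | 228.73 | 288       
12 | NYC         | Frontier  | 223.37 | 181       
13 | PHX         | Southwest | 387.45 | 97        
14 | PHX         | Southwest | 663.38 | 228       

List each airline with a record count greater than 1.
SELECT airline, COUNT(*) as cnt
FROM flights
GROUP BY airline
HAVING COUNT(*) > 1

Result:
  Frontier: 4
  Southwest: 2
  Spirit: 4
  United: 3

Note: HAVING filters groups after aggregation, WHERE filters rows before.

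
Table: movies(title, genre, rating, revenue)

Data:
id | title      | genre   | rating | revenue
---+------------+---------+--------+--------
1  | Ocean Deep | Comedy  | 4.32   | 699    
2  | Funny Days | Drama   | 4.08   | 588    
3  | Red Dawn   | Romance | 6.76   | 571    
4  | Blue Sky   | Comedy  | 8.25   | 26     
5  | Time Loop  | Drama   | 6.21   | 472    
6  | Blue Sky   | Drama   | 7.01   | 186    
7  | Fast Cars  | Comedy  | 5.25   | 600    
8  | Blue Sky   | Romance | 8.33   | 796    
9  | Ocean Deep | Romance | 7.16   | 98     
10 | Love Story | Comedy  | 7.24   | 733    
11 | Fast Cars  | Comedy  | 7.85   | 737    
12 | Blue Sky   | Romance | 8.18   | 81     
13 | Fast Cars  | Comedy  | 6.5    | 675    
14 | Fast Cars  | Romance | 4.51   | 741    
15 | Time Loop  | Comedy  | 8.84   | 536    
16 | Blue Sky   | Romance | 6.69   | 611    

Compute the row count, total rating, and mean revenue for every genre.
SELECT genre,
       COUNT(*) as cnt,
       SUM(rating) as total_rating,
       AVG(revenue) as avg_revenue
FROM movies
GROUP BY genre

Result:
  Comedy: 7 records, 48.25 total rating, 572.29 avg revenue
  Drama: 3 records, 17.30 total rating, 415.33 avg revenue
  Romance: 6 records, 41.63 total rating, 483.00 avg revenue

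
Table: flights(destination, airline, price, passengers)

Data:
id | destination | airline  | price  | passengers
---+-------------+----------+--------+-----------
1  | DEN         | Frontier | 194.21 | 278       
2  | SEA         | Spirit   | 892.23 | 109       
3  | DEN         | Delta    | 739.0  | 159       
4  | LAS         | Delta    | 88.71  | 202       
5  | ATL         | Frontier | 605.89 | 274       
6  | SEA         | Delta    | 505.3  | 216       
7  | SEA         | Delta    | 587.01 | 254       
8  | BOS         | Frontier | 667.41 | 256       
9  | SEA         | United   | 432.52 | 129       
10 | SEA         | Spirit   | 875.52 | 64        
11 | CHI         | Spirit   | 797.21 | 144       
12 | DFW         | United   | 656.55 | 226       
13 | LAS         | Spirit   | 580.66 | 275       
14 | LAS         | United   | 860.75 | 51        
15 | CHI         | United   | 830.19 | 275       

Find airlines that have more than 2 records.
SELECT airline, COUNT(*) as cnt
FROM flights
GROUP BY airline
HAVING COUNT(*) > 2

Result:
  Delta: 4
  Frontier: 3
  Spirit: 4
  United: 4

Note: HAVING filters groups after aggregation, WHERE filters rows before.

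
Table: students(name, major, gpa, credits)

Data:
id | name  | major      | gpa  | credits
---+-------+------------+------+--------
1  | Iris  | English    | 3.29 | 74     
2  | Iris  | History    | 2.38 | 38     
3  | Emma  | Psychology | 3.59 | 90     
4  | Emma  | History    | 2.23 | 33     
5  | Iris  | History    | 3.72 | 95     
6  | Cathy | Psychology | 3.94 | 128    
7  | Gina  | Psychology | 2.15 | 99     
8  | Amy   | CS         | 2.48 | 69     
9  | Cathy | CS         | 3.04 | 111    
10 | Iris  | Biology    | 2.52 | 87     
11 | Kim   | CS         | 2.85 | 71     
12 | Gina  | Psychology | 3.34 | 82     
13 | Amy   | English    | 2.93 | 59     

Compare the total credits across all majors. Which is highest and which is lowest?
SELECT major, SUM(credits)
FROM students
GROUP BY major
ORDER BY SUM(credits)

All groups:
  Biology: 87
  English: 133
  History: 166
  CS: 251
  Psychology: 399

Highest: Psychology (399)
Lowest: Biology (87)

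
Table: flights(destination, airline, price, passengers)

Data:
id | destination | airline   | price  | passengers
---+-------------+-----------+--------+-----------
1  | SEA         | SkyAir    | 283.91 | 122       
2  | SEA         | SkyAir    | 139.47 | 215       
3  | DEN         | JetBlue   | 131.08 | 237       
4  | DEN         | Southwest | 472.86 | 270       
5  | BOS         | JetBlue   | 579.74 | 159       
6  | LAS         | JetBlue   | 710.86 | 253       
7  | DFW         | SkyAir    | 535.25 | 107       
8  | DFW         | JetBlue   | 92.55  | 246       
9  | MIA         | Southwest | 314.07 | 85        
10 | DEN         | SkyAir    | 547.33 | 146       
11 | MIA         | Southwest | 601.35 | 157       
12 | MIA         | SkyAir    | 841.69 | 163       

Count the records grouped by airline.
SELECT airline, COUNT(*) as count
FROM flights
GROUP BY airline

Result:
  JetBlue: 4
  SkyAir: 5
  Southwest: 3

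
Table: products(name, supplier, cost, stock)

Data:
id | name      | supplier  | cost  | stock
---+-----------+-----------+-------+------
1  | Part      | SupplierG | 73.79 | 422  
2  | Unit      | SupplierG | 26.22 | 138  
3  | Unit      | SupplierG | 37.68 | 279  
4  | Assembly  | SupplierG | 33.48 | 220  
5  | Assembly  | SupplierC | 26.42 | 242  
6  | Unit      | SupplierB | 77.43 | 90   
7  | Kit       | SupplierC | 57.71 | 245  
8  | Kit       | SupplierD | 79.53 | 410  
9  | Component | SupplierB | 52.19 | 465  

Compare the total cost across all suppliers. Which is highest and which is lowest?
SELECT supplier, SUM(cost)
FROM products
GROUP BY supplier
ORDER BY SUM(cost)

All groups:
  SupplierD: 79.53
  SupplierC: 84.13
  SupplierB: 129.62
  SupplierG: 171.17

Highest: SupplierG (171.17)
Lowest: SupplierD (79.53)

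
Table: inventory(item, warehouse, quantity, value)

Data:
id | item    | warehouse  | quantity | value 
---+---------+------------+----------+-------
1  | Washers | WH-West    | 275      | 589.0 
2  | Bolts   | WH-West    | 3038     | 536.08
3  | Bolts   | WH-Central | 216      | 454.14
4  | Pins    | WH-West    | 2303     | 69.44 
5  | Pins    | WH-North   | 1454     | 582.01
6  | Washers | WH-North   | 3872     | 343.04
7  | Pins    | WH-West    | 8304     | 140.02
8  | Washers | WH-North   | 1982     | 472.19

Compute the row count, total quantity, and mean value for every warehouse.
SELECT warehouse,
       COUNT(*) as cnt,
       SUM(quantity) as total_quantity,
       AVG(value) as avg_value
FROM inventory
GROUP BY warehouse

Result:
  WH-Central: 1 records, 216 total quantity, 454.14 avg value
  WH-North: 3 records, 7308 total quantity, 465.75 avg value
  WH-West: 4 records, 13920 total quantity, 333.64 avg value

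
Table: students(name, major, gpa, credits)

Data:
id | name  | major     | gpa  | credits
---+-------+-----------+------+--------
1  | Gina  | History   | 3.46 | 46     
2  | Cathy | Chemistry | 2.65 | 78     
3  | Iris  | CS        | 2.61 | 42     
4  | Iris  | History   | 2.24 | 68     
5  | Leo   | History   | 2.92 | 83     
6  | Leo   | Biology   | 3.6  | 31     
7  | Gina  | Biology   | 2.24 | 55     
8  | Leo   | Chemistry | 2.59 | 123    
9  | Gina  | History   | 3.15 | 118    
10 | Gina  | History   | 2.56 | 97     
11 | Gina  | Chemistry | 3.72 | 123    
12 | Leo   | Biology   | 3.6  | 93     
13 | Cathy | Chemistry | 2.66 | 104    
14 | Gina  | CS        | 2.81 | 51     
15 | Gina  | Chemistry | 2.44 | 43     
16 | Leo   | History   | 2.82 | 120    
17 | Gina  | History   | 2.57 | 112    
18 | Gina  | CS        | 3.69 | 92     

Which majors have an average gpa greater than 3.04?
SELECT major, AVG(gpa)
FROM students
GROUP BY major
HAVING AVG(gpa) > 3.04

Result:
  Biology: avg=3.15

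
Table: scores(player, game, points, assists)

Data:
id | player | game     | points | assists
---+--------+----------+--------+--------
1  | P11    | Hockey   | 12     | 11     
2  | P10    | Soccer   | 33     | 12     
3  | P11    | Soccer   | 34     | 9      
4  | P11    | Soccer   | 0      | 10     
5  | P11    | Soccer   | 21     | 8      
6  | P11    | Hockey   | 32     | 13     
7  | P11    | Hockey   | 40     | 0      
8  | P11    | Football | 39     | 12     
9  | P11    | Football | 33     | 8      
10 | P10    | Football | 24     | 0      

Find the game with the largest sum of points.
SELECT game, SUM(points) as val
FROM scores
GROUP BY game
ORDER BY val DESC
LIMIT 1

Result: Football with sum(points) = 96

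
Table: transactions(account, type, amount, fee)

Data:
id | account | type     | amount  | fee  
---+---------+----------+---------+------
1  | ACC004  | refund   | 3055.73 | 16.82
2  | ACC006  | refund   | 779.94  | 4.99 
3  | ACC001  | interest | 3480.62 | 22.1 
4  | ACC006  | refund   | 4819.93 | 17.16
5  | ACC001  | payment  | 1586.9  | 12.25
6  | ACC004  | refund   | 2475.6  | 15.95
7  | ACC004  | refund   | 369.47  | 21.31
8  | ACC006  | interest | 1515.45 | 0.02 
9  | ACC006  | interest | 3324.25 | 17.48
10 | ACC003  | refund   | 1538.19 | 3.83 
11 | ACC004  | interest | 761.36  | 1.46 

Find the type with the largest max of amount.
SELECT type, MAX(amount) as val
FROM transactions
GROUP BY type
ORDER BY val DESC
LIMIT 1

Result: refund with max(amount) = 4819.93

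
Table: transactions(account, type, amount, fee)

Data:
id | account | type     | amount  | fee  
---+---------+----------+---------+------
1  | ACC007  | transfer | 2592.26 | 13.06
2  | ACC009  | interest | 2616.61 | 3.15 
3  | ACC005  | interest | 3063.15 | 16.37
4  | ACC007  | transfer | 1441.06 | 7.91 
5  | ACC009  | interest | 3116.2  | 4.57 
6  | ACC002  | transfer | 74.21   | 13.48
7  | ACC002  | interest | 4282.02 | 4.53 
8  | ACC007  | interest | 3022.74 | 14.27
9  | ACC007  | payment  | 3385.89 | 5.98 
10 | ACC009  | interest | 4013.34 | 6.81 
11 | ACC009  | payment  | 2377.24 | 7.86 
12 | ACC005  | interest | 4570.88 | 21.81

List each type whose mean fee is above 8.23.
SELECT type, AVG(fee)
FROM transactions
GROUP BY type
HAVING AVG(fee) > 8.23

Result:
  interest: avg=10.22
  transfer: avg=11.48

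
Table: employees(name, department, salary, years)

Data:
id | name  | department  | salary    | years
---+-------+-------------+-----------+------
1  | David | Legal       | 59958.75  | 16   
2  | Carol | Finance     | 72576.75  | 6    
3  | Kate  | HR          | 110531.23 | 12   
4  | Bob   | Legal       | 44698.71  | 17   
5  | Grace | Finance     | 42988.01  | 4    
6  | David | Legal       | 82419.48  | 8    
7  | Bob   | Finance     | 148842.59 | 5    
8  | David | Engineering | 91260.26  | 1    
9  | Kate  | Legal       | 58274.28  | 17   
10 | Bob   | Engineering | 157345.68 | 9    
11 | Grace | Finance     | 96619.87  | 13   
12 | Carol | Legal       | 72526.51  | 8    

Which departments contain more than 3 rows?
SELECT department, COUNT(*) as cnt
FROM employees
GROUP BY department
HAVING COUNT(*) > 3

Result:
  Finance: 4
  Legal: 5

Note: HAVING filters groups after aggregation, WHERE filters rows before.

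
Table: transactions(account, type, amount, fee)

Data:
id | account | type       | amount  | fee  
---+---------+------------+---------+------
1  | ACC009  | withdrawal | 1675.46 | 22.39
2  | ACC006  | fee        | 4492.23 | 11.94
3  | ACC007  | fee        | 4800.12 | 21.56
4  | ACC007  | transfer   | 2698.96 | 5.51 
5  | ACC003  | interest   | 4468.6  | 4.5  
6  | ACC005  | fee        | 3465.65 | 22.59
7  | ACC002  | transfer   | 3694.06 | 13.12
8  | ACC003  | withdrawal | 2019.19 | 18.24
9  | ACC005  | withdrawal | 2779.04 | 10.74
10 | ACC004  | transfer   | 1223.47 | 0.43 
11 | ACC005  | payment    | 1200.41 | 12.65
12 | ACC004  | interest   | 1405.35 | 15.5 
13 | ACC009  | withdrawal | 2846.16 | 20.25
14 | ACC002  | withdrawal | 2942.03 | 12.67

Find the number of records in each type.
SELECT type, COUNT(*) as count
FROM transactions
GROUP BY type

Result:
  fee: 3
  interest: 2
  payment: 1
  transfer: 3
  withdrawal: 5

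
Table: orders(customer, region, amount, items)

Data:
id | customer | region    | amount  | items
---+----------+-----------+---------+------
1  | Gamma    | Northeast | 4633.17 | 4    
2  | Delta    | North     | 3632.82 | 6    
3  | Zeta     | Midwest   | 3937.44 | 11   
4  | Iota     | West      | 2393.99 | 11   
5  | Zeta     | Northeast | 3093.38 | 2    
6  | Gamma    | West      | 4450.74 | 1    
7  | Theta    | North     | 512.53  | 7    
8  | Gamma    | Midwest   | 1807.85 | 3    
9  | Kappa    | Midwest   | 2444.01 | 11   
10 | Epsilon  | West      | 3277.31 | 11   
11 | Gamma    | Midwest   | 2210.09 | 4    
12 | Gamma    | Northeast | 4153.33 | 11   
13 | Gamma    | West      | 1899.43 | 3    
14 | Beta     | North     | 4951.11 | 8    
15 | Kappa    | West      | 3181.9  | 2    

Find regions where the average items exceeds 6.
SELECT region, AVG(items)
FROM orders
GROUP BY region
HAVING AVG(items) > 6

Result:
  Midwest: avg=7.25
  North: avg=7.00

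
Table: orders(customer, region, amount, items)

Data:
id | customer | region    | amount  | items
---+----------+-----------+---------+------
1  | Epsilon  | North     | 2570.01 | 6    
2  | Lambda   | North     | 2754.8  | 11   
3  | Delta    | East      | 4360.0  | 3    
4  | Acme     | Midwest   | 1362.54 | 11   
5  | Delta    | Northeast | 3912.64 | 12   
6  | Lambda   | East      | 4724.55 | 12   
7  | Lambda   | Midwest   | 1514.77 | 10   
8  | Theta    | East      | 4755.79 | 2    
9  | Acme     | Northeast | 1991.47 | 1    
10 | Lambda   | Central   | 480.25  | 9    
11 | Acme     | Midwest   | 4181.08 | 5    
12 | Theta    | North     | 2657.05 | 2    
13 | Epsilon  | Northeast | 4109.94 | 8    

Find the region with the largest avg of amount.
SELECT region, AVG(amount) as val
FROM orders
GROUP BY region
ORDER BY val DESC
LIMIT 1

Result: East with avg(amount) = 4613.45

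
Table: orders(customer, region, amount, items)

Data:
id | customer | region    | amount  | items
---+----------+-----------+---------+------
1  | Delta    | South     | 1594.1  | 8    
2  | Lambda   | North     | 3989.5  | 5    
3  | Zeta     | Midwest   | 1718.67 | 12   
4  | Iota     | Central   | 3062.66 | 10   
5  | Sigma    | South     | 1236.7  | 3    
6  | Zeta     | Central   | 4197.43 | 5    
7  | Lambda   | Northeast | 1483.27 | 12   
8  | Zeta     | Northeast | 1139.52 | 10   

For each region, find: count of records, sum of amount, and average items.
SELECT region,
       COUNT(*) as cnt,
       SUM(amount) as total_amount,
       AVG(items) as avg_items
FROM orders
GROUP BY region

Result:
  Central: 2 records, 7260.09 total amount, 7.50 avg items
  Midwest: 1 records, 1718.67 total amount, 12.00 avg items
  North: 1 records, 3989.50 total amount, 5.00 avg items
  Northeast: 2 records, 2622.79 total amount, 11.00 avg items
  South: 2 records, 2830.80 total amount, 5.50 avg items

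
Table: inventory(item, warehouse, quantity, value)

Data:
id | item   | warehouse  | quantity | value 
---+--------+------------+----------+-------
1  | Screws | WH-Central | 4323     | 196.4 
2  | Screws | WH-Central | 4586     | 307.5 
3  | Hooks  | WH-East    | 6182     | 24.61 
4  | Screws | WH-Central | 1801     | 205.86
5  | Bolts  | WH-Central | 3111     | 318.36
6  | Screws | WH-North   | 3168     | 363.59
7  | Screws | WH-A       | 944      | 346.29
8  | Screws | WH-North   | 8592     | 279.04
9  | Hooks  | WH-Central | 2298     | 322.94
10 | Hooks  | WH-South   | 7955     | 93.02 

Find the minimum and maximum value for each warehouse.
SELECT warehouse, MIN(value), MAX(value)
FROM inventory
GROUP BY warehouse

Result:
  WH-A: min=346.29, max=346.29
  WH-Central: min=196.40, max=322.94
  WH-East: min=24.61, max=24.61
  WH-North: min=279.04, max=363.59
  WH-South: min=93.02, max=93.02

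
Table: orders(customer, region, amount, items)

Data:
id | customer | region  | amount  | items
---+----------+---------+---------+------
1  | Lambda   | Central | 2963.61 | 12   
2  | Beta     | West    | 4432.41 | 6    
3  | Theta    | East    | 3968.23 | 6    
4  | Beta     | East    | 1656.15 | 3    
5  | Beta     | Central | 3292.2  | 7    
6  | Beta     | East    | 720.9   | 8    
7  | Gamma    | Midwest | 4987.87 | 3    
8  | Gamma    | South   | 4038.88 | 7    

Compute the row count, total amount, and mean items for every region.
SELECT region,
       COUNT(*) as cnt,
       SUM(amount) as total_amount,
       AVG(items) as avg_items
FROM orders
GROUP BY region

Result:
  Central: 2 records, 6255.81 total amount, 9.50 avg items
  East: 3 records, 6345.28 total amount, 5.67 avg items
  Midwest: 1 records, 4987.87 total amount, 3.00 avg items
  South: 1 records, 4038.88 total amount, 7.00 avg items
  West: 1 records, 4432.41 total amount, 6.00 avg items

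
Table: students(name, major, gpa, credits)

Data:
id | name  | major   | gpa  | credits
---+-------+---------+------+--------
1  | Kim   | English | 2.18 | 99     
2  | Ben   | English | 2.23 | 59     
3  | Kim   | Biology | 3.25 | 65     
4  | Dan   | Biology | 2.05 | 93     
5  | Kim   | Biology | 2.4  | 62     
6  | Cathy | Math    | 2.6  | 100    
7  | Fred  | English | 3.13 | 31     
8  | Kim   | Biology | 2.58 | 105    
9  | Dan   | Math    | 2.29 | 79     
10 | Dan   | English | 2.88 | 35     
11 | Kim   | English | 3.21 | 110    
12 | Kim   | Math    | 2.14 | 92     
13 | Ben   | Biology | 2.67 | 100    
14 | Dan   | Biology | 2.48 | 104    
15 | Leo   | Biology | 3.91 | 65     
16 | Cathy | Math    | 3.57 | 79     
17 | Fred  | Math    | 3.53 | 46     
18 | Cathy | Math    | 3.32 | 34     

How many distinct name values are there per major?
SELECT major, COUNT(DISTINCT name)
FROM students
GROUP BY major

Result:
  Biology: 4 distinct
  English: 4 distinct
  Math: 4 distinct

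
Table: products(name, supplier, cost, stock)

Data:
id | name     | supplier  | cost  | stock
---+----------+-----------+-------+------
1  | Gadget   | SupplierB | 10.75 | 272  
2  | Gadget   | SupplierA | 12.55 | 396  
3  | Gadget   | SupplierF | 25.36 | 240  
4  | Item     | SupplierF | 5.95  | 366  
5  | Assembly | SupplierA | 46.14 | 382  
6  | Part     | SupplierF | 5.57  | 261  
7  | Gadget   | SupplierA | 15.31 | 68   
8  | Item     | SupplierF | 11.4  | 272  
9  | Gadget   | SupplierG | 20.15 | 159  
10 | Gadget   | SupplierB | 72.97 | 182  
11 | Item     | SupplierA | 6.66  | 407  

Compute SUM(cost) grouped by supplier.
SELECT supplier, SUM(cost) as result
FROM products
GROUP BY supplier

Result:
  SupplierA: 80.66
  SupplierB: 83.72
  SupplierF: 48.28
  SupplierG: 20.15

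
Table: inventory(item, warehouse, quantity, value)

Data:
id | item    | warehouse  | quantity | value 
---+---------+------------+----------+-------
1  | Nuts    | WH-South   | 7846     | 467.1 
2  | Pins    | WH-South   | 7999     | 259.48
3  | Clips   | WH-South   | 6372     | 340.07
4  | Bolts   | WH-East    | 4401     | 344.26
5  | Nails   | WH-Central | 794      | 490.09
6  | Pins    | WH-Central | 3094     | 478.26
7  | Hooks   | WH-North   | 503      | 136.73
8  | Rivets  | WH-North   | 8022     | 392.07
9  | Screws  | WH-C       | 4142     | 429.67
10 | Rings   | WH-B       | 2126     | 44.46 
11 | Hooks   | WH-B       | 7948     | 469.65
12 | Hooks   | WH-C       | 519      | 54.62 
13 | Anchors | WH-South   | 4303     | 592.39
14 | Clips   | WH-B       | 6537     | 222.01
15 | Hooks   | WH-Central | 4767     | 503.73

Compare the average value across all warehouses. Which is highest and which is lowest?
SELECT warehouse, AVG(value)
FROM inventory
GROUP BY warehouse
ORDER BY AVG(value)

All groups:
  WH-C: 242.15
  WH-B: 245.37
  WH-North: 264.40
  WH-East: 344.26
  WH-South: 414.76
  WH-Central: 490.69

Highest: WH-Central (490.69)
Lowest: WH-C (242.15)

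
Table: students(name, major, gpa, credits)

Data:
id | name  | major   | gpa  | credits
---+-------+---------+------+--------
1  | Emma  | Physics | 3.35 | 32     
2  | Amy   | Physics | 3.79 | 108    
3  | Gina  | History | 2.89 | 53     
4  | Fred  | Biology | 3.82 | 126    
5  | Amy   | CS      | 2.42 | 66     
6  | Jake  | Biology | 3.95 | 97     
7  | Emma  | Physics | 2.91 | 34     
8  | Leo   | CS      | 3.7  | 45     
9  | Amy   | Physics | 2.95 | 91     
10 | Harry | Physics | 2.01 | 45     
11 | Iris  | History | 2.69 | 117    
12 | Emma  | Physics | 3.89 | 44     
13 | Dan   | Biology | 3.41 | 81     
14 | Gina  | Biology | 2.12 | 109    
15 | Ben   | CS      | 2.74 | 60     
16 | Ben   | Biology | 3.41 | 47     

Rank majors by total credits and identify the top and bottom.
SELECT major, SUM(credits)
FROM students
GROUP BY major
ORDER BY SUM(credits)

All groups:
  History: 170
  CS: 171
  Physics: 354
  Biology: 460

Highest: Biology (460)
Lowest: History (170)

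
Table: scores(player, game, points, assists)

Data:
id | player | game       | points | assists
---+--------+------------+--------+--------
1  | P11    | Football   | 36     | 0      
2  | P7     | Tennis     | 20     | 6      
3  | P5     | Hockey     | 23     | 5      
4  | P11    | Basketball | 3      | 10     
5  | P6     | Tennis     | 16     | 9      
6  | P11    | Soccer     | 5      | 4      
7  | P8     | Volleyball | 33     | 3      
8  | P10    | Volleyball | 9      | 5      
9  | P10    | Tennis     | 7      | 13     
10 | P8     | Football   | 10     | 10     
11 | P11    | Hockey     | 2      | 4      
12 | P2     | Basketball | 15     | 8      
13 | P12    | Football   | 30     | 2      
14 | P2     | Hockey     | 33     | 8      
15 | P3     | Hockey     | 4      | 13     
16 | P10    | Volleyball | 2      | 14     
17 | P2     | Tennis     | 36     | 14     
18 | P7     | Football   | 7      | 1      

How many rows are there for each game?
SELECT game, COUNT(*) as count
FROM scores
GROUP BY game

Result:
  Basketball: 2
  Football: 4
  Hockey: 4
  Soccer: 1
  Tennis: 4
  Volleyball: 3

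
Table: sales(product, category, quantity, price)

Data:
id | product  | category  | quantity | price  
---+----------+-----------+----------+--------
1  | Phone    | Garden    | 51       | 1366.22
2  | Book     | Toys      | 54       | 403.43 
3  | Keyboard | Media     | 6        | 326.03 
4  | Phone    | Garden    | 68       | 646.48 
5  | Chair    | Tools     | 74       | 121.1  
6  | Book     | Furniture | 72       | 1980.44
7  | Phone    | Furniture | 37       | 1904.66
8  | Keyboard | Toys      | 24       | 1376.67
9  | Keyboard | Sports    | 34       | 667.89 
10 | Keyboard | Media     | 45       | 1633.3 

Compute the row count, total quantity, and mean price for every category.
SELECT category,
       COUNT(*) as cnt,
       SUM(quantity) as total_quantity,
       AVG(price) as avg_price
FROM sales
GROUP BY category

Result:
  Furniture: 2 records, 109 total quantity, 1942.55 avg price
  Garden: 2 records, 119 total quantity, 1006.35 avg price
  Media: 2 records, 51 total quantity, 979.67 avg price
  Sports: 1 records, 34 total quantity, 667.89 avg price
  Tools: 1 records, 74 total quantity, 121.10 avg price
  Toys: 2 records, 78 total quantity, 890.05 avg price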